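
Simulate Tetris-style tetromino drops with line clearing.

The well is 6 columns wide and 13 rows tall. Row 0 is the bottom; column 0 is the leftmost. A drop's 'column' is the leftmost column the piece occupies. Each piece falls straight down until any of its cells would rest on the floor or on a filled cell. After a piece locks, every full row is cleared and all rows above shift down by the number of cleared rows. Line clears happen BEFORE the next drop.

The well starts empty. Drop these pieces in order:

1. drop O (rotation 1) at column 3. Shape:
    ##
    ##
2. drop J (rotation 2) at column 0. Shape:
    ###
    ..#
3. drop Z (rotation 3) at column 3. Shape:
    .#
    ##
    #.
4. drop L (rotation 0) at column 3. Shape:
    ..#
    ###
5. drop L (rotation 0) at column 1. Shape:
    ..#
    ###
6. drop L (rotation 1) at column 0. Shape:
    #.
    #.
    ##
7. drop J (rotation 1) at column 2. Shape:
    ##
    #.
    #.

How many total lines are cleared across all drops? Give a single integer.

Drop 1: O rot1 at col 3 lands with bottom-row=0; cleared 0 line(s) (total 0); column heights now [0 0 0 2 2 0], max=2
Drop 2: J rot2 at col 0 lands with bottom-row=0; cleared 0 line(s) (total 0); column heights now [2 2 2 2 2 0], max=2
Drop 3: Z rot3 at col 3 lands with bottom-row=2; cleared 0 line(s) (total 0); column heights now [2 2 2 4 5 0], max=5
Drop 4: L rot0 at col 3 lands with bottom-row=5; cleared 0 line(s) (total 0); column heights now [2 2 2 6 6 7], max=7
Drop 5: L rot0 at col 1 lands with bottom-row=6; cleared 0 line(s) (total 0); column heights now [2 7 7 8 6 7], max=8
Drop 6: L rot1 at col 0 lands with bottom-row=7; cleared 0 line(s) (total 0); column heights now [10 8 7 8 6 7], max=10
Drop 7: J rot1 at col 2 lands with bottom-row=7; cleared 0 line(s) (total 0); column heights now [10 8 10 10 6 7], max=10

Answer: 0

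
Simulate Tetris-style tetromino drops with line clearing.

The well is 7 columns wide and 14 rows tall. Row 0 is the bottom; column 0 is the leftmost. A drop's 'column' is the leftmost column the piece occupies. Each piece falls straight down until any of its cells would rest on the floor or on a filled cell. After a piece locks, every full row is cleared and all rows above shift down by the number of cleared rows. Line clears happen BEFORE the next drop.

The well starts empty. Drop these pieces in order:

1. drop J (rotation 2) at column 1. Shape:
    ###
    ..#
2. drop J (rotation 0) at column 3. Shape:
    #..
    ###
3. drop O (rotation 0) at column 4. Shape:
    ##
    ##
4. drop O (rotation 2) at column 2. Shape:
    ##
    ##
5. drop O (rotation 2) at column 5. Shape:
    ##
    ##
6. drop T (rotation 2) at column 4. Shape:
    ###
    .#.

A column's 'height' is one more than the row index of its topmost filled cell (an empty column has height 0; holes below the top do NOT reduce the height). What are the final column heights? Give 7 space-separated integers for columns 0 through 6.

Answer: 0 2 6 6 9 9 9

Derivation:
Drop 1: J rot2 at col 1 lands with bottom-row=0; cleared 0 line(s) (total 0); column heights now [0 2 2 2 0 0 0], max=2
Drop 2: J rot0 at col 3 lands with bottom-row=2; cleared 0 line(s) (total 0); column heights now [0 2 2 4 3 3 0], max=4
Drop 3: O rot0 at col 4 lands with bottom-row=3; cleared 0 line(s) (total 0); column heights now [0 2 2 4 5 5 0], max=5
Drop 4: O rot2 at col 2 lands with bottom-row=4; cleared 0 line(s) (total 0); column heights now [0 2 6 6 5 5 0], max=6
Drop 5: O rot2 at col 5 lands with bottom-row=5; cleared 0 line(s) (total 0); column heights now [0 2 6 6 5 7 7], max=7
Drop 6: T rot2 at col 4 lands with bottom-row=7; cleared 0 line(s) (total 0); column heights now [0 2 6 6 9 9 9], max=9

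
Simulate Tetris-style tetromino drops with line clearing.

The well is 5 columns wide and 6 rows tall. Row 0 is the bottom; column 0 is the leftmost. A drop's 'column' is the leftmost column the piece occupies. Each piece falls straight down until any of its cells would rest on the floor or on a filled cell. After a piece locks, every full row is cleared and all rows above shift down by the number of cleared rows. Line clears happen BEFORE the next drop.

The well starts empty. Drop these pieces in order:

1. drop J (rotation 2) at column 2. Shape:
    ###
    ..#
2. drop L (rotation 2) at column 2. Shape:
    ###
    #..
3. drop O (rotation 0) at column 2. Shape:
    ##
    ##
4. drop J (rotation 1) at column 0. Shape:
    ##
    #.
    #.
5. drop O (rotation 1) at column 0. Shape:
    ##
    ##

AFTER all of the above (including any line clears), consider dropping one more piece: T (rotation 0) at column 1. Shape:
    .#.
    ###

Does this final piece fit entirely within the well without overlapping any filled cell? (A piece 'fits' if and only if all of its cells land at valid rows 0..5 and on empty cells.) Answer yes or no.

Answer: no

Derivation:
Drop 1: J rot2 at col 2 lands with bottom-row=0; cleared 0 line(s) (total 0); column heights now [0 0 2 2 2], max=2
Drop 2: L rot2 at col 2 lands with bottom-row=2; cleared 0 line(s) (total 0); column heights now [0 0 4 4 4], max=4
Drop 3: O rot0 at col 2 lands with bottom-row=4; cleared 0 line(s) (total 0); column heights now [0 0 6 6 4], max=6
Drop 4: J rot1 at col 0 lands with bottom-row=0; cleared 0 line(s) (total 0); column heights now [3 3 6 6 4], max=6
Drop 5: O rot1 at col 0 lands with bottom-row=3; cleared 1 line(s) (total 1); column heights now [4 4 5 5 2], max=5
Test piece T rot0 at col 1 (width 3): heights before test = [4 4 5 5 2]; fits = False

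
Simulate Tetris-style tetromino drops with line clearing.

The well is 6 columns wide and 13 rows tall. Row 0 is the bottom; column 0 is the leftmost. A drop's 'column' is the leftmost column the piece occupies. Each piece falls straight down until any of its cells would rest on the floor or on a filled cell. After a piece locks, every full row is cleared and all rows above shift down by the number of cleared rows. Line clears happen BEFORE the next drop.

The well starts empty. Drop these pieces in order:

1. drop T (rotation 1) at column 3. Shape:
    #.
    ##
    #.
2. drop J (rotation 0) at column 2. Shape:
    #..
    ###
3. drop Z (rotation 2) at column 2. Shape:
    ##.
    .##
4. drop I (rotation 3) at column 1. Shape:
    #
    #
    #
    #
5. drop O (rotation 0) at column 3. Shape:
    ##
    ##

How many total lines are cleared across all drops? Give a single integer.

Drop 1: T rot1 at col 3 lands with bottom-row=0; cleared 0 line(s) (total 0); column heights now [0 0 0 3 2 0], max=3
Drop 2: J rot0 at col 2 lands with bottom-row=3; cleared 0 line(s) (total 0); column heights now [0 0 5 4 4 0], max=5
Drop 3: Z rot2 at col 2 lands with bottom-row=4; cleared 0 line(s) (total 0); column heights now [0 0 6 6 5 0], max=6
Drop 4: I rot3 at col 1 lands with bottom-row=0; cleared 0 line(s) (total 0); column heights now [0 4 6 6 5 0], max=6
Drop 5: O rot0 at col 3 lands with bottom-row=6; cleared 0 line(s) (total 0); column heights now [0 4 6 8 8 0], max=8

Answer: 0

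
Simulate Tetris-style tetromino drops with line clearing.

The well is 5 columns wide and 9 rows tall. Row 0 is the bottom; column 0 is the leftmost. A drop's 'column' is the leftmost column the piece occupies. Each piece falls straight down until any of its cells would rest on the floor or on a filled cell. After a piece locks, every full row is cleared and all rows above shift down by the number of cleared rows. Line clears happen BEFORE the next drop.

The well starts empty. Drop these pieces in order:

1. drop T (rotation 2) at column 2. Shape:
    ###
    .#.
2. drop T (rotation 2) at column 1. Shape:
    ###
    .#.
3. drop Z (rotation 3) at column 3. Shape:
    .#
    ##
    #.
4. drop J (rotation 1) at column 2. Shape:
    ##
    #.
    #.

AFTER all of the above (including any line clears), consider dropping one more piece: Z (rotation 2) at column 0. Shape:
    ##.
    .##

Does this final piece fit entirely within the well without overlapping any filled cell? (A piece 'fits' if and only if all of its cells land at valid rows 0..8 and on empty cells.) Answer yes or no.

Drop 1: T rot2 at col 2 lands with bottom-row=0; cleared 0 line(s) (total 0); column heights now [0 0 2 2 2], max=2
Drop 2: T rot2 at col 1 lands with bottom-row=2; cleared 0 line(s) (total 0); column heights now [0 4 4 4 2], max=4
Drop 3: Z rot3 at col 3 lands with bottom-row=4; cleared 0 line(s) (total 0); column heights now [0 4 4 6 7], max=7
Drop 4: J rot1 at col 2 lands with bottom-row=4; cleared 0 line(s) (total 0); column heights now [0 4 7 7 7], max=7
Test piece Z rot2 at col 0 (width 3): heights before test = [0 4 7 7 7]; fits = True

Answer: yes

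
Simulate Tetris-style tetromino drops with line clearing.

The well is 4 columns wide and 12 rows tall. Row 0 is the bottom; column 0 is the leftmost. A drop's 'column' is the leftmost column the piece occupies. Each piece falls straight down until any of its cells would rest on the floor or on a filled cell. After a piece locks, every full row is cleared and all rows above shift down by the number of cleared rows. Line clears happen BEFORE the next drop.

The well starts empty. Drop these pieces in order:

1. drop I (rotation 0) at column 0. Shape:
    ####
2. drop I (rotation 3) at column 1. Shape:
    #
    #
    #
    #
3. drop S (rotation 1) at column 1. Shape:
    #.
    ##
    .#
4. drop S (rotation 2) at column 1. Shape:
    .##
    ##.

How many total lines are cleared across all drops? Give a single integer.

Drop 1: I rot0 at col 0 lands with bottom-row=0; cleared 1 line(s) (total 1); column heights now [0 0 0 0], max=0
Drop 2: I rot3 at col 1 lands with bottom-row=0; cleared 0 line(s) (total 1); column heights now [0 4 0 0], max=4
Drop 3: S rot1 at col 1 lands with bottom-row=3; cleared 0 line(s) (total 1); column heights now [0 6 5 0], max=6
Drop 4: S rot2 at col 1 lands with bottom-row=6; cleared 0 line(s) (total 1); column heights now [0 7 8 8], max=8

Answer: 1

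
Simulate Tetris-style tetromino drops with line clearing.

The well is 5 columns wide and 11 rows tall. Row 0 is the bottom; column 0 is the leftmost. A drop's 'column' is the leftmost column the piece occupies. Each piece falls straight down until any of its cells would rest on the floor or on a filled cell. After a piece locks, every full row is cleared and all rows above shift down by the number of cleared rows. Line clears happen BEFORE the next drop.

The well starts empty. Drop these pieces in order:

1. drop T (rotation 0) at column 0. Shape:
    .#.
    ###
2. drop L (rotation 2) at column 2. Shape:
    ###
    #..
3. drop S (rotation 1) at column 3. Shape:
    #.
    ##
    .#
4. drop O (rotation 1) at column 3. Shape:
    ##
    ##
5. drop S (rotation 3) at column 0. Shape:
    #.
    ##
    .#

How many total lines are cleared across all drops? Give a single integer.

Drop 1: T rot0 at col 0 lands with bottom-row=0; cleared 0 line(s) (total 0); column heights now [1 2 1 0 0], max=2
Drop 2: L rot2 at col 2 lands with bottom-row=1; cleared 0 line(s) (total 0); column heights now [1 2 3 3 3], max=3
Drop 3: S rot1 at col 3 lands with bottom-row=3; cleared 0 line(s) (total 0); column heights now [1 2 3 6 5], max=6
Drop 4: O rot1 at col 3 lands with bottom-row=6; cleared 0 line(s) (total 0); column heights now [1 2 3 8 8], max=8
Drop 5: S rot3 at col 0 lands with bottom-row=2; cleared 0 line(s) (total 0); column heights now [5 4 3 8 8], max=8

Answer: 0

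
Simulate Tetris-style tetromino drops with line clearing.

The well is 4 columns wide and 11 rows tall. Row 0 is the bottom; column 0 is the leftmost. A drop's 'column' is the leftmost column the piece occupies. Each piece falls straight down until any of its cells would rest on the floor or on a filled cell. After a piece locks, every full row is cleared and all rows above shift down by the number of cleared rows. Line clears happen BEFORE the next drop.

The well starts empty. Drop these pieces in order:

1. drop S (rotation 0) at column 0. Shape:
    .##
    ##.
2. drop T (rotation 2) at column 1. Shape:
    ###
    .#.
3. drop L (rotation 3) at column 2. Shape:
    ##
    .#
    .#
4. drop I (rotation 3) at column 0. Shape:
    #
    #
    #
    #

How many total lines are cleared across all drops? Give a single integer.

Drop 1: S rot0 at col 0 lands with bottom-row=0; cleared 0 line(s) (total 0); column heights now [1 2 2 0], max=2
Drop 2: T rot2 at col 1 lands with bottom-row=2; cleared 0 line(s) (total 0); column heights now [1 4 4 4], max=4
Drop 3: L rot3 at col 2 lands with bottom-row=4; cleared 0 line(s) (total 0); column heights now [1 4 7 7], max=7
Drop 4: I rot3 at col 0 lands with bottom-row=1; cleared 1 line(s) (total 1); column heights now [4 2 6 6], max=6

Answer: 1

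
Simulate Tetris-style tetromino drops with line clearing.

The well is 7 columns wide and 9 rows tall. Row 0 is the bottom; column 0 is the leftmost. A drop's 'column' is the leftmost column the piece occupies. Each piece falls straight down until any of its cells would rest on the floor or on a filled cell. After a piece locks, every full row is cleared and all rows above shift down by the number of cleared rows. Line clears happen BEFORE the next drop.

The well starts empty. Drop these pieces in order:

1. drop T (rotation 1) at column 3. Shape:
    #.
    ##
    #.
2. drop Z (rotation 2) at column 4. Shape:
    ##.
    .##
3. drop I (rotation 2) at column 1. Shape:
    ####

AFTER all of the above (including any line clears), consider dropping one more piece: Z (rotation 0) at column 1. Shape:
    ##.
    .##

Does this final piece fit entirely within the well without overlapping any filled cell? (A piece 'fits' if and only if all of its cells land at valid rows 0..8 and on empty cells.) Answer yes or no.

Answer: yes

Derivation:
Drop 1: T rot1 at col 3 lands with bottom-row=0; cleared 0 line(s) (total 0); column heights now [0 0 0 3 2 0 0], max=3
Drop 2: Z rot2 at col 4 lands with bottom-row=1; cleared 0 line(s) (total 0); column heights now [0 0 0 3 3 3 2], max=3
Drop 3: I rot2 at col 1 lands with bottom-row=3; cleared 0 line(s) (total 0); column heights now [0 4 4 4 4 3 2], max=4
Test piece Z rot0 at col 1 (width 3): heights before test = [0 4 4 4 4 3 2]; fits = True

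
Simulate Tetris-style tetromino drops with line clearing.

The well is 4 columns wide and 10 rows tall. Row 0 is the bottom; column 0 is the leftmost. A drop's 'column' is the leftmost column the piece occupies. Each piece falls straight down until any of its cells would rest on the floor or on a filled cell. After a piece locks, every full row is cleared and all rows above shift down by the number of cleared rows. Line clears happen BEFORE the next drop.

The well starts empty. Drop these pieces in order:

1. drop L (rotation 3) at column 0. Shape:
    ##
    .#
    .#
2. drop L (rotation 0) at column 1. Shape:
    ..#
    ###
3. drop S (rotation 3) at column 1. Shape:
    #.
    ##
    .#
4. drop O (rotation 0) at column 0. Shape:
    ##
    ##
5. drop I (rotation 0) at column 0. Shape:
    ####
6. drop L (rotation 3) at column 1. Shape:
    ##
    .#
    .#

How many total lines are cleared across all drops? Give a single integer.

Drop 1: L rot3 at col 0 lands with bottom-row=0; cleared 0 line(s) (total 0); column heights now [3 3 0 0], max=3
Drop 2: L rot0 at col 1 lands with bottom-row=3; cleared 0 line(s) (total 0); column heights now [3 4 4 5], max=5
Drop 3: S rot3 at col 1 lands with bottom-row=4; cleared 0 line(s) (total 0); column heights now [3 7 6 5], max=7
Drop 4: O rot0 at col 0 lands with bottom-row=7; cleared 0 line(s) (total 0); column heights now [9 9 6 5], max=9
Drop 5: I rot0 at col 0 lands with bottom-row=9; cleared 1 line(s) (total 1); column heights now [9 9 6 5], max=9
Drop 6: L rot3 at col 1 lands with bottom-row=7; cleared 0 line(s) (total 1); column heights now [9 10 10 5], max=10

Answer: 1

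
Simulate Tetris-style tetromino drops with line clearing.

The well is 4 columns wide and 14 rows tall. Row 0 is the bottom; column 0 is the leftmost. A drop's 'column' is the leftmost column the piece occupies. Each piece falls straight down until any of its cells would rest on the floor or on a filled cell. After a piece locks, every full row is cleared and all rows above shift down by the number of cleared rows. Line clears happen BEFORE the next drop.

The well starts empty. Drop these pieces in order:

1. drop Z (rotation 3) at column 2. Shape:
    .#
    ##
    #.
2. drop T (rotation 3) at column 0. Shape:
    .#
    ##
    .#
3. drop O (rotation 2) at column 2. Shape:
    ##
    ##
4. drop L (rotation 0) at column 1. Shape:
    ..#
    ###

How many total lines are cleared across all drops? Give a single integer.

Answer: 1

Derivation:
Drop 1: Z rot3 at col 2 lands with bottom-row=0; cleared 0 line(s) (total 0); column heights now [0 0 2 3], max=3
Drop 2: T rot3 at col 0 lands with bottom-row=0; cleared 1 line(s) (total 1); column heights now [0 2 1 2], max=2
Drop 3: O rot2 at col 2 lands with bottom-row=2; cleared 0 line(s) (total 1); column heights now [0 2 4 4], max=4
Drop 4: L rot0 at col 1 lands with bottom-row=4; cleared 0 line(s) (total 1); column heights now [0 5 5 6], max=6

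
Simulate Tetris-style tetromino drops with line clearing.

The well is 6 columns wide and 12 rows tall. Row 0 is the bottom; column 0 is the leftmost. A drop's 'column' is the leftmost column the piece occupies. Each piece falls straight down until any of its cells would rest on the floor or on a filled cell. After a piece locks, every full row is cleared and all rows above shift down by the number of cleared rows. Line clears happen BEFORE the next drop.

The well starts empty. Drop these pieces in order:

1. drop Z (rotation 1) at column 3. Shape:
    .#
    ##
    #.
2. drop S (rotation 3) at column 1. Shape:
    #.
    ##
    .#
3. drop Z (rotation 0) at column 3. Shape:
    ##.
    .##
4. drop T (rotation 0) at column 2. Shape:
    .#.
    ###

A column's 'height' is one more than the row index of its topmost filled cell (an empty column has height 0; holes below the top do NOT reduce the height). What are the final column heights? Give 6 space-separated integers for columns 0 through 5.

Answer: 0 3 6 7 6 4

Derivation:
Drop 1: Z rot1 at col 3 lands with bottom-row=0; cleared 0 line(s) (total 0); column heights now [0 0 0 2 3 0], max=3
Drop 2: S rot3 at col 1 lands with bottom-row=0; cleared 0 line(s) (total 0); column heights now [0 3 2 2 3 0], max=3
Drop 3: Z rot0 at col 3 lands with bottom-row=3; cleared 0 line(s) (total 0); column heights now [0 3 2 5 5 4], max=5
Drop 4: T rot0 at col 2 lands with bottom-row=5; cleared 0 line(s) (total 0); column heights now [0 3 6 7 6 4], max=7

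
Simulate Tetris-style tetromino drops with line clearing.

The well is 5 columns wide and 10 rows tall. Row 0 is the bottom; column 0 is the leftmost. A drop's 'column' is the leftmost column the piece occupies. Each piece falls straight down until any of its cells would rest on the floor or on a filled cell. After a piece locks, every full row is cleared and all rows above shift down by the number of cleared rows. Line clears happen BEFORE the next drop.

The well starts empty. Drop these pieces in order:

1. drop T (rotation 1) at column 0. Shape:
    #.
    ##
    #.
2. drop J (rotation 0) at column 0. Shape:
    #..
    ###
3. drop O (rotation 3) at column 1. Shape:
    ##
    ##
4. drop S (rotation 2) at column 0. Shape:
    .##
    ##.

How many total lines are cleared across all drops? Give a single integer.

Answer: 0

Derivation:
Drop 1: T rot1 at col 0 lands with bottom-row=0; cleared 0 line(s) (total 0); column heights now [3 2 0 0 0], max=3
Drop 2: J rot0 at col 0 lands with bottom-row=3; cleared 0 line(s) (total 0); column heights now [5 4 4 0 0], max=5
Drop 3: O rot3 at col 1 lands with bottom-row=4; cleared 0 line(s) (total 0); column heights now [5 6 6 0 0], max=6
Drop 4: S rot2 at col 0 lands with bottom-row=6; cleared 0 line(s) (total 0); column heights now [7 8 8 0 0], max=8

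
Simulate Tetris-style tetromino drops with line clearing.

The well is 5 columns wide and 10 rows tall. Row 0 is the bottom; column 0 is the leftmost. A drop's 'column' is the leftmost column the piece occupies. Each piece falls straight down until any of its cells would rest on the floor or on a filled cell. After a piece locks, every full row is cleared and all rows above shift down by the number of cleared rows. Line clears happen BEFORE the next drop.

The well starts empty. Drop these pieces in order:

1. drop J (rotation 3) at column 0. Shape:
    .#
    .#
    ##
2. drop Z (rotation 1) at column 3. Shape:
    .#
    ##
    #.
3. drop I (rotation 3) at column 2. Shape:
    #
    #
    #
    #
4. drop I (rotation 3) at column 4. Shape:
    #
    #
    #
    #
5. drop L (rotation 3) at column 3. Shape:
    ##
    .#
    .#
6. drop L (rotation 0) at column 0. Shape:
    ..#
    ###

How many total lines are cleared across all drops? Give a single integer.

Drop 1: J rot3 at col 0 lands with bottom-row=0; cleared 0 line(s) (total 0); column heights now [1 3 0 0 0], max=3
Drop 2: Z rot1 at col 3 lands with bottom-row=0; cleared 0 line(s) (total 0); column heights now [1 3 0 2 3], max=3
Drop 3: I rot3 at col 2 lands with bottom-row=0; cleared 0 line(s) (total 0); column heights now [1 3 4 2 3], max=4
Drop 4: I rot3 at col 4 lands with bottom-row=3; cleared 0 line(s) (total 0); column heights now [1 3 4 2 7], max=7
Drop 5: L rot3 at col 3 lands with bottom-row=7; cleared 0 line(s) (total 0); column heights now [1 3 4 10 10], max=10
Drop 6: L rot0 at col 0 lands with bottom-row=4; cleared 0 line(s) (total 0); column heights now [5 5 6 10 10], max=10

Answer: 0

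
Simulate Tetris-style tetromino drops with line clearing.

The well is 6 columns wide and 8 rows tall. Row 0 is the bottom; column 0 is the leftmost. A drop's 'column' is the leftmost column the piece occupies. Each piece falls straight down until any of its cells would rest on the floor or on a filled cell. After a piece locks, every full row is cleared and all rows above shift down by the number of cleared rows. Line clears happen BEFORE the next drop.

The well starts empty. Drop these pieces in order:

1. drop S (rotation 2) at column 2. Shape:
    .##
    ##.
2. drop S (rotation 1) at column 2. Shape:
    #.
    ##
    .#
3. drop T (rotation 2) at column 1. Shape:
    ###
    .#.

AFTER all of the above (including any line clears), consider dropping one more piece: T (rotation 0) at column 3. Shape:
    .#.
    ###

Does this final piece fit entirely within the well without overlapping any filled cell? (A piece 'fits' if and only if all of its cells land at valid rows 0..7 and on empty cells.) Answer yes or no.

Answer: no

Derivation:
Drop 1: S rot2 at col 2 lands with bottom-row=0; cleared 0 line(s) (total 0); column heights now [0 0 1 2 2 0], max=2
Drop 2: S rot1 at col 2 lands with bottom-row=2; cleared 0 line(s) (total 0); column heights now [0 0 5 4 2 0], max=5
Drop 3: T rot2 at col 1 lands with bottom-row=5; cleared 0 line(s) (total 0); column heights now [0 7 7 7 2 0], max=7
Test piece T rot0 at col 3 (width 3): heights before test = [0 7 7 7 2 0]; fits = False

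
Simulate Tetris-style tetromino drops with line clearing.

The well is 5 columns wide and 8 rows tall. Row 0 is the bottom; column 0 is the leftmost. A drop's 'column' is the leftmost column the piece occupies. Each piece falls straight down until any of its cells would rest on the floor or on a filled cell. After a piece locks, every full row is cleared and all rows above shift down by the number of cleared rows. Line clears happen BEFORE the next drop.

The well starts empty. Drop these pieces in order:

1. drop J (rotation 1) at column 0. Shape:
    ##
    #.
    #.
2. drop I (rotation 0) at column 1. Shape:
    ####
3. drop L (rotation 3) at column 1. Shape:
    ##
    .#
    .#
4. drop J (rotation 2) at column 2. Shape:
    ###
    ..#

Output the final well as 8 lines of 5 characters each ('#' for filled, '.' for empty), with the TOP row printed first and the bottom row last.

Drop 1: J rot1 at col 0 lands with bottom-row=0; cleared 0 line(s) (total 0); column heights now [3 3 0 0 0], max=3
Drop 2: I rot0 at col 1 lands with bottom-row=3; cleared 0 line(s) (total 0); column heights now [3 4 4 4 4], max=4
Drop 3: L rot3 at col 1 lands with bottom-row=4; cleared 0 line(s) (total 0); column heights now [3 7 7 4 4], max=7
Drop 4: J rot2 at col 2 lands with bottom-row=6; cleared 0 line(s) (total 0); column heights now [3 7 8 8 8], max=8

Answer: ..###
.##.#
..#..
..#..
.####
##...
#....
#....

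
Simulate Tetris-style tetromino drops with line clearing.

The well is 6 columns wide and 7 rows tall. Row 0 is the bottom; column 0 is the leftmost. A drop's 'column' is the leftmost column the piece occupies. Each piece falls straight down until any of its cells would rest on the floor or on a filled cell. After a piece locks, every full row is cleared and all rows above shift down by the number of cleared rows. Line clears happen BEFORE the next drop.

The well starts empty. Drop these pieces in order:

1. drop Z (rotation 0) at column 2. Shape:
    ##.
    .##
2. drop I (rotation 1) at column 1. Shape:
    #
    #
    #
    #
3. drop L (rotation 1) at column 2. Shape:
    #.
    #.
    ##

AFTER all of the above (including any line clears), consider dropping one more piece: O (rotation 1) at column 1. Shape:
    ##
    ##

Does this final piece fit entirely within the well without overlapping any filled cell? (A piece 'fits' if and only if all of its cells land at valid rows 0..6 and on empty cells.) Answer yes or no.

Answer: yes

Derivation:
Drop 1: Z rot0 at col 2 lands with bottom-row=0; cleared 0 line(s) (total 0); column heights now [0 0 2 2 1 0], max=2
Drop 2: I rot1 at col 1 lands with bottom-row=0; cleared 0 line(s) (total 0); column heights now [0 4 2 2 1 0], max=4
Drop 3: L rot1 at col 2 lands with bottom-row=2; cleared 0 line(s) (total 0); column heights now [0 4 5 3 1 0], max=5
Test piece O rot1 at col 1 (width 2): heights before test = [0 4 5 3 1 0]; fits = True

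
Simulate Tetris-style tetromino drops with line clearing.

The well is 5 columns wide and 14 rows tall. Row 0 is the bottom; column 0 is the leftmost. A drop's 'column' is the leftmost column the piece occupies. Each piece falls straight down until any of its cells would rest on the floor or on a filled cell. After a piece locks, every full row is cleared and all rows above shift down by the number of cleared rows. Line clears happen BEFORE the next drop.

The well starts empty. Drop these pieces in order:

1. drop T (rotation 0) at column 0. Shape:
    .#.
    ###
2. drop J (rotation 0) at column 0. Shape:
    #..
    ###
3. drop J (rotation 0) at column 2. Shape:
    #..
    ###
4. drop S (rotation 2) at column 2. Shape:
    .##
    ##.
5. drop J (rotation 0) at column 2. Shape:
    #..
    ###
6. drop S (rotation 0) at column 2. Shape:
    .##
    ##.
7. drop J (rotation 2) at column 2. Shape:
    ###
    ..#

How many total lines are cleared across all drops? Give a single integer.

Answer: 0

Derivation:
Drop 1: T rot0 at col 0 lands with bottom-row=0; cleared 0 line(s) (total 0); column heights now [1 2 1 0 0], max=2
Drop 2: J rot0 at col 0 lands with bottom-row=2; cleared 0 line(s) (total 0); column heights now [4 3 3 0 0], max=4
Drop 3: J rot0 at col 2 lands with bottom-row=3; cleared 0 line(s) (total 0); column heights now [4 3 5 4 4], max=5
Drop 4: S rot2 at col 2 lands with bottom-row=5; cleared 0 line(s) (total 0); column heights now [4 3 6 7 7], max=7
Drop 5: J rot0 at col 2 lands with bottom-row=7; cleared 0 line(s) (total 0); column heights now [4 3 9 8 8], max=9
Drop 6: S rot0 at col 2 lands with bottom-row=9; cleared 0 line(s) (total 0); column heights now [4 3 10 11 11], max=11
Drop 7: J rot2 at col 2 lands with bottom-row=11; cleared 0 line(s) (total 0); column heights now [4 3 13 13 13], max=13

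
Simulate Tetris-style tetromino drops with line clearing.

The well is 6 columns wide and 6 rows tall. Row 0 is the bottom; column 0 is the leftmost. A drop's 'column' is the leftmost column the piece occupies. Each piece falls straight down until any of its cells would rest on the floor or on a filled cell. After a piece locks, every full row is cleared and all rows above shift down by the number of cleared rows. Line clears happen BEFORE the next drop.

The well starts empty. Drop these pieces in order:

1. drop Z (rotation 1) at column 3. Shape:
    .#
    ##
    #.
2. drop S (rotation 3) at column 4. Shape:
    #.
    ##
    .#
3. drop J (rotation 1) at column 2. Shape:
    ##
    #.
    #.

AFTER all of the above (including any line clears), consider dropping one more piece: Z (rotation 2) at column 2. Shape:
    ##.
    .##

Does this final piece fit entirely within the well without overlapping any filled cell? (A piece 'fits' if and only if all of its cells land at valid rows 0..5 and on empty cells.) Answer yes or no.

Drop 1: Z rot1 at col 3 lands with bottom-row=0; cleared 0 line(s) (total 0); column heights now [0 0 0 2 3 0], max=3
Drop 2: S rot3 at col 4 lands with bottom-row=2; cleared 0 line(s) (total 0); column heights now [0 0 0 2 5 4], max=5
Drop 3: J rot1 at col 2 lands with bottom-row=0; cleared 0 line(s) (total 0); column heights now [0 0 3 3 5 4], max=5
Test piece Z rot2 at col 2 (width 3): heights before test = [0 0 3 3 5 4]; fits = False

Answer: no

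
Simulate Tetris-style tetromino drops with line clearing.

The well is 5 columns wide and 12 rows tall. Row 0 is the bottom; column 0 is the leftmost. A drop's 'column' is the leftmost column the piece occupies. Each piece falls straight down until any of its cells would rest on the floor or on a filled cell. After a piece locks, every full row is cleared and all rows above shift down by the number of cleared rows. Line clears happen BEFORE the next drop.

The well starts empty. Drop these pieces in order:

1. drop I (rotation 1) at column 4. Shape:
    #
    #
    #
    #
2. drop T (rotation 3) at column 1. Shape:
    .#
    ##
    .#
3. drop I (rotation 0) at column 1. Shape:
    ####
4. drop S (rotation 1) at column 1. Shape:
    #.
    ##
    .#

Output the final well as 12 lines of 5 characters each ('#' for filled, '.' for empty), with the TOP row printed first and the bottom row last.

Drop 1: I rot1 at col 4 lands with bottom-row=0; cleared 0 line(s) (total 0); column heights now [0 0 0 0 4], max=4
Drop 2: T rot3 at col 1 lands with bottom-row=0; cleared 0 line(s) (total 0); column heights now [0 2 3 0 4], max=4
Drop 3: I rot0 at col 1 lands with bottom-row=4; cleared 0 line(s) (total 0); column heights now [0 5 5 5 5], max=5
Drop 4: S rot1 at col 1 lands with bottom-row=5; cleared 0 line(s) (total 0); column heights now [0 8 7 5 5], max=8

Answer: .....
.....
.....
.....
.#...
.##..
..#..
.####
....#
..#.#
.##.#
..#.#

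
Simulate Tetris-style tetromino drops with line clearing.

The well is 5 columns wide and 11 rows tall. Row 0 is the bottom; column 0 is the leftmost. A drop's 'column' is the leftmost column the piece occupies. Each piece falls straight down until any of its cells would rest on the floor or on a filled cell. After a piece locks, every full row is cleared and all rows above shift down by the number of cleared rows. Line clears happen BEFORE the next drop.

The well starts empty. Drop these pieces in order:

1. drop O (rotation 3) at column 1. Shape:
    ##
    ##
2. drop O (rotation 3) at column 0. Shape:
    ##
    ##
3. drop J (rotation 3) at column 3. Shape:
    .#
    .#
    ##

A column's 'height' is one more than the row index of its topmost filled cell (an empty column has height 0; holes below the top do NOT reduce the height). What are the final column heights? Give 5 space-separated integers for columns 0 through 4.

Drop 1: O rot3 at col 1 lands with bottom-row=0; cleared 0 line(s) (total 0); column heights now [0 2 2 0 0], max=2
Drop 2: O rot3 at col 0 lands with bottom-row=2; cleared 0 line(s) (total 0); column heights now [4 4 2 0 0], max=4
Drop 3: J rot3 at col 3 lands with bottom-row=0; cleared 0 line(s) (total 0); column heights now [4 4 2 1 3], max=4

Answer: 4 4 2 1 3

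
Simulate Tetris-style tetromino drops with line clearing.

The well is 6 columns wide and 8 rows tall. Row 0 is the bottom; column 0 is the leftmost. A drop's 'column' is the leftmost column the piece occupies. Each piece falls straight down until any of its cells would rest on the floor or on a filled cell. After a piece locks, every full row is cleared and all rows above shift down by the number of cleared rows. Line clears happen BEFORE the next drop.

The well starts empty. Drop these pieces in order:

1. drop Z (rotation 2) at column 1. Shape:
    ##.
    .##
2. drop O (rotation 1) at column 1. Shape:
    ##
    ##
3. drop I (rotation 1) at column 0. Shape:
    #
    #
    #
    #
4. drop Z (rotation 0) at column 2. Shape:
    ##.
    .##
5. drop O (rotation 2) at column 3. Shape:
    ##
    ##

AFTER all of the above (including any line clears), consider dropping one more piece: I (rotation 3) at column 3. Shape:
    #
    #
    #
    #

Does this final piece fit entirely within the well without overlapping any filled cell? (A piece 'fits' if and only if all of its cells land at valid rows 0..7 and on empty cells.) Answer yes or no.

Drop 1: Z rot2 at col 1 lands with bottom-row=0; cleared 0 line(s) (total 0); column heights now [0 2 2 1 0 0], max=2
Drop 2: O rot1 at col 1 lands with bottom-row=2; cleared 0 line(s) (total 0); column heights now [0 4 4 1 0 0], max=4
Drop 3: I rot1 at col 0 lands with bottom-row=0; cleared 0 line(s) (total 0); column heights now [4 4 4 1 0 0], max=4
Drop 4: Z rot0 at col 2 lands with bottom-row=3; cleared 0 line(s) (total 0); column heights now [4 4 5 5 4 0], max=5
Drop 5: O rot2 at col 3 lands with bottom-row=5; cleared 0 line(s) (total 0); column heights now [4 4 5 7 7 0], max=7
Test piece I rot3 at col 3 (width 1): heights before test = [4 4 5 7 7 0]; fits = False

Answer: no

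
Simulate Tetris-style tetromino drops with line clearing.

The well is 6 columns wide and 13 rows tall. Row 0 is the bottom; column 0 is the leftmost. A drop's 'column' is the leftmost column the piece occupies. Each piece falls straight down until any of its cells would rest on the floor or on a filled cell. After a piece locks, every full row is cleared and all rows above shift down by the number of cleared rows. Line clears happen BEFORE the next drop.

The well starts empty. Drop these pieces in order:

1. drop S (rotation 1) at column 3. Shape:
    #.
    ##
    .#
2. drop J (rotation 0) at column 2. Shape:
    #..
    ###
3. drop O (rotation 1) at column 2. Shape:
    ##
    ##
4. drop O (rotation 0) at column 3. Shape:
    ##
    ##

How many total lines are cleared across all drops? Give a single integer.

Answer: 0

Derivation:
Drop 1: S rot1 at col 3 lands with bottom-row=0; cleared 0 line(s) (total 0); column heights now [0 0 0 3 2 0], max=3
Drop 2: J rot0 at col 2 lands with bottom-row=3; cleared 0 line(s) (total 0); column heights now [0 0 5 4 4 0], max=5
Drop 3: O rot1 at col 2 lands with bottom-row=5; cleared 0 line(s) (total 0); column heights now [0 0 7 7 4 0], max=7
Drop 4: O rot0 at col 3 lands with bottom-row=7; cleared 0 line(s) (total 0); column heights now [0 0 7 9 9 0], max=9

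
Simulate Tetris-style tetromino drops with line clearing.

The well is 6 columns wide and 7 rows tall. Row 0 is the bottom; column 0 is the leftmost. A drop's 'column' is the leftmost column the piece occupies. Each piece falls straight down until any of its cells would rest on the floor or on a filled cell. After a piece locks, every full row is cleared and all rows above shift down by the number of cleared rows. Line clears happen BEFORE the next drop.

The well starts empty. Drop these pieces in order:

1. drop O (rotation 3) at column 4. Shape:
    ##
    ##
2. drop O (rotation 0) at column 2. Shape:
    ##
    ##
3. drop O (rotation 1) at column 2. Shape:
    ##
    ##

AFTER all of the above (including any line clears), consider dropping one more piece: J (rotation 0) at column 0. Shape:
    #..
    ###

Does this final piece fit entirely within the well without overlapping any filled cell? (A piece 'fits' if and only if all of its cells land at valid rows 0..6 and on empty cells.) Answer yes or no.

Answer: yes

Derivation:
Drop 1: O rot3 at col 4 lands with bottom-row=0; cleared 0 line(s) (total 0); column heights now [0 0 0 0 2 2], max=2
Drop 2: O rot0 at col 2 lands with bottom-row=0; cleared 0 line(s) (total 0); column heights now [0 0 2 2 2 2], max=2
Drop 3: O rot1 at col 2 lands with bottom-row=2; cleared 0 line(s) (total 0); column heights now [0 0 4 4 2 2], max=4
Test piece J rot0 at col 0 (width 3): heights before test = [0 0 4 4 2 2]; fits = True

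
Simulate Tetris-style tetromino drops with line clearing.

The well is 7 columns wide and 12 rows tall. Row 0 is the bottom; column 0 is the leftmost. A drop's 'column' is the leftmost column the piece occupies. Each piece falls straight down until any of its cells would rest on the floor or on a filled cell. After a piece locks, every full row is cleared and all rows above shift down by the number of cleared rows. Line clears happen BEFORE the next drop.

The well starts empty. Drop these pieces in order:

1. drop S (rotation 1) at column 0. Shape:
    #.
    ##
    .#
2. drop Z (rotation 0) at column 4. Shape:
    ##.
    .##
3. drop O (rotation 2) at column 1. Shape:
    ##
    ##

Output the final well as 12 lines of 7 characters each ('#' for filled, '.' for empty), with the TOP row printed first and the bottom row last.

Drop 1: S rot1 at col 0 lands with bottom-row=0; cleared 0 line(s) (total 0); column heights now [3 2 0 0 0 0 0], max=3
Drop 2: Z rot0 at col 4 lands with bottom-row=0; cleared 0 line(s) (total 0); column heights now [3 2 0 0 2 2 1], max=3
Drop 3: O rot2 at col 1 lands with bottom-row=2; cleared 0 line(s) (total 0); column heights now [3 4 4 0 2 2 1], max=4

Answer: .......
.......
.......
.......
.......
.......
.......
.......
.##....
###....
##..##.
.#...##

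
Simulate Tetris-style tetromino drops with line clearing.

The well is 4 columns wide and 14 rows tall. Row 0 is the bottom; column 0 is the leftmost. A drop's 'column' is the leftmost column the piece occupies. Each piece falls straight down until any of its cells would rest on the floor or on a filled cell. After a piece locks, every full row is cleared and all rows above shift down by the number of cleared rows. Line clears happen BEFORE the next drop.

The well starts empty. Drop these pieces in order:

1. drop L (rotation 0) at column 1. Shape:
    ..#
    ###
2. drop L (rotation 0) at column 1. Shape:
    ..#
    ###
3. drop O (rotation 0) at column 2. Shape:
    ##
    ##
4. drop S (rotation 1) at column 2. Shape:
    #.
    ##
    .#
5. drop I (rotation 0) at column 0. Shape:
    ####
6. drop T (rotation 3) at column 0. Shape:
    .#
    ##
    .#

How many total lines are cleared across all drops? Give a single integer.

Drop 1: L rot0 at col 1 lands with bottom-row=0; cleared 0 line(s) (total 0); column heights now [0 1 1 2], max=2
Drop 2: L rot0 at col 1 lands with bottom-row=2; cleared 0 line(s) (total 0); column heights now [0 3 3 4], max=4
Drop 3: O rot0 at col 2 lands with bottom-row=4; cleared 0 line(s) (total 0); column heights now [0 3 6 6], max=6
Drop 4: S rot1 at col 2 lands with bottom-row=6; cleared 0 line(s) (total 0); column heights now [0 3 9 8], max=9
Drop 5: I rot0 at col 0 lands with bottom-row=9; cleared 1 line(s) (total 1); column heights now [0 3 9 8], max=9
Drop 6: T rot3 at col 0 lands with bottom-row=3; cleared 1 line(s) (total 2); column heights now [0 5 8 7], max=8

Answer: 2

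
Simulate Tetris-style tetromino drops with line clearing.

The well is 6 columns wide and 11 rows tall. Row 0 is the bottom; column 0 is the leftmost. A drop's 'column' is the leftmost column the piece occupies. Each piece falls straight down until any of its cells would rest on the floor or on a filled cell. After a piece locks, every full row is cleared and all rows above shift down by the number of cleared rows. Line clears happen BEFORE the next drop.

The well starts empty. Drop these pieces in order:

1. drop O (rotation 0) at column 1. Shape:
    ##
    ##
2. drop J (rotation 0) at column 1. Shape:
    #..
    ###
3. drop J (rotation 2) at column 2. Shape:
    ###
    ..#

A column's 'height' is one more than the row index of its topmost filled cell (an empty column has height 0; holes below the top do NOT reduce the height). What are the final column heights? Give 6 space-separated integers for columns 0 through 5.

Drop 1: O rot0 at col 1 lands with bottom-row=0; cleared 0 line(s) (total 0); column heights now [0 2 2 0 0 0], max=2
Drop 2: J rot0 at col 1 lands with bottom-row=2; cleared 0 line(s) (total 0); column heights now [0 4 3 3 0 0], max=4
Drop 3: J rot2 at col 2 lands with bottom-row=2; cleared 0 line(s) (total 0); column heights now [0 4 4 4 4 0], max=4

Answer: 0 4 4 4 4 0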